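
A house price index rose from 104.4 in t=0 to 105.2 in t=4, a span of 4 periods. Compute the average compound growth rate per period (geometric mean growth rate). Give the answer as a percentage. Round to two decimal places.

Growth factor = (105.2/104.4)^(1/4) = (1.007663)^(1/4) = 1.001910
Growth rate = 1.001910 − 1 = 0.001910 = 0.1910%

0.19%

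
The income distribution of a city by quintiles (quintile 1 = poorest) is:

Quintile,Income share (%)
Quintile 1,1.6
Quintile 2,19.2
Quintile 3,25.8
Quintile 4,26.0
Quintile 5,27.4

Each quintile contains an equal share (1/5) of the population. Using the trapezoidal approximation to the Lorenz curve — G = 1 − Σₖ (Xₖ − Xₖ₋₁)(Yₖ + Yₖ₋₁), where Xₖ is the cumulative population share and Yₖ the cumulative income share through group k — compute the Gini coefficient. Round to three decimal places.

Cumulative income shares Yₖ: 0.0160, 0.2080, 0.4660, 0.7260, 1.0000
Σ (Xₖ−Xₖ₋₁)(Yₖ+Yₖ₋₁) = (1/5)(0.0160+0.0000) + (1/5)(0.2080+0.0160) + (1/5)(0.4660+0.2080) + (1/5)(0.7260+0.4660) + (1/5)(1.0000+0.7260)
  = 0.0032 + 0.0448 + 0.1348 + 0.2384 + 0.3452 = 0.7664
G = 1 − 0.7664 = 0.2336

0.234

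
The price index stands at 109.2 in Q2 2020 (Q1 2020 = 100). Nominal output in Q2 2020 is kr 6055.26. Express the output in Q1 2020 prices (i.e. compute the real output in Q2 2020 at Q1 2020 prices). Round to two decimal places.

Real = Nominal ÷ (Index/100) = 6055.26 ÷ (109.2/100)
     = 6055.26 ÷ 1.092 = 5545.1099

5545.11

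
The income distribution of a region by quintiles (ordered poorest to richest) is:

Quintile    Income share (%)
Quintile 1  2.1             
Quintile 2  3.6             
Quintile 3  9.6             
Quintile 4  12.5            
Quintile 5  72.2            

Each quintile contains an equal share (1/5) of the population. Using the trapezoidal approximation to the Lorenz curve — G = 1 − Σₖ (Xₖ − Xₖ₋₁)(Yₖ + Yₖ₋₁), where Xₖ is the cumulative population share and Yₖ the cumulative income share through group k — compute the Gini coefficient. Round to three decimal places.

0.596

Cumulative income shares Yₖ: 0.0210, 0.0570, 0.1530, 0.2780, 1.0000
Σ (Xₖ−Xₖ₋₁)(Yₖ+Yₖ₋₁) = (1/5)(0.0210+0.0000) + (1/5)(0.0570+0.0210) + (1/5)(0.1530+0.0570) + (1/5)(0.2780+0.1530) + (1/5)(1.0000+0.2780)
  = 0.0042 + 0.0156 + 0.0420 + 0.0862 + 0.2556 = 0.4036
G = 1 − 0.4036 = 0.5964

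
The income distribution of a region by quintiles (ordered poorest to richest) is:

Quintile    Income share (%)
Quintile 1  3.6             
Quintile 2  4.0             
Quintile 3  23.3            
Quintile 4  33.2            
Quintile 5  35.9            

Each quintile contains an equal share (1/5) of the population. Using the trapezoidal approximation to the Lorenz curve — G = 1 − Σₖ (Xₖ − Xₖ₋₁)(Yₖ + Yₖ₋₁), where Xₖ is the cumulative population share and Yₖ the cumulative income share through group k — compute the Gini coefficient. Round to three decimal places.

Cumulative income shares Yₖ: 0.0360, 0.0760, 0.3090, 0.6410, 1.0000
Σ (Xₖ−Xₖ₋₁)(Yₖ+Yₖ₋₁) = (1/5)(0.0360+0.0000) + (1/5)(0.0760+0.0360) + (1/5)(0.3090+0.0760) + (1/5)(0.6410+0.3090) + (1/5)(1.0000+0.6410)
  = 0.0072 + 0.0224 + 0.0770 + 0.1900 + 0.3282 = 0.6248
G = 1 − 0.6248 = 0.3752

0.375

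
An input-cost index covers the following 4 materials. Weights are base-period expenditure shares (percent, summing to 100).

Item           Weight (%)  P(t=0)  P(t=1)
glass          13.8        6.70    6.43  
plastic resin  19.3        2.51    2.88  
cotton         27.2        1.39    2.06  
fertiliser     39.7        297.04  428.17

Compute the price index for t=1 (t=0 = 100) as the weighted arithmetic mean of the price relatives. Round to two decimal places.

132.93

glass: 13.8 × (6.43/6.70) = 13.8 × 0.959701 = 13.2439
plastic resin: 19.3 × (2.88/2.51) = 19.3 × 1.147410 = 22.1450
cotton: 27.2 × (2.06/1.39) = 27.2 × 1.482014 = 40.3108
fertiliser: 39.7 × (428.17/297.04) = 39.7 × 1.441456 = 57.2258
Index = Σ wᵢ·(p₁ᵢ/p₀ᵢ) = 13.2439 + 22.1450 + 40.3108 + 57.2258 = 132.9255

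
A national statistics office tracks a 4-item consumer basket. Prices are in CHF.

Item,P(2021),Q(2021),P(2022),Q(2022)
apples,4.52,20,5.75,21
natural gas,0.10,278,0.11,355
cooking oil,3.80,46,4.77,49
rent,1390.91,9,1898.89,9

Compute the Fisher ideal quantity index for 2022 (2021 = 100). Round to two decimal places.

Laspeyres component (base-period weights):
ΣP(2021)Q(2022) = 4.52×21 + 0.10×355 + 3.80×49 + 1390.91×9 = 94.92 + 35.5 + 186.2 + 12518.19 = 12834.81
ΣP(2021)Q(2021) = 4.52×20 + 0.10×278 + 3.80×46 + 1390.91×9 = 90.4 + 27.8 + 174.8 + 12518.19 = 12811.19
L = 12834.81 / 12811.19 × 100 = 100.1844
Paasche component (current-period weights):
ΣP(2022)Q(2022) = 5.75×21 + 0.11×355 + 4.77×49 + 1898.89×9 = 120.75 + 39.05 + 233.73 + 17090.01 = 17483.54
ΣP(2022)Q(2021) = 5.75×20 + 0.11×278 + 4.77×46 + 1898.89×9 = 115 + 30.58 + 219.42 + 17090.01 = 17455.01
P = 17483.54 / 17455.01 × 100 = 100.1634
Fisher = √(L × P) = √(100.1844 × 100.1634) = 100.1739

100.17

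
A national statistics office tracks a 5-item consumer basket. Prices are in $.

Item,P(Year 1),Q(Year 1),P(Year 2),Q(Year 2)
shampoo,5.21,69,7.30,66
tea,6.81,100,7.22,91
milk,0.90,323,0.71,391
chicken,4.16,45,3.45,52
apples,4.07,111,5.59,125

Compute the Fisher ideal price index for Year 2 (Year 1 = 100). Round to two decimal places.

Laspeyres component (base-period weights):
ΣP(Year 2)Q(Year 1) = 7.30×69 + 7.22×100 + 0.71×323 + 3.45×45 + 5.59×111 = 503.7 + 722 + 229.33 + 155.25 + 620.49 = 2230.77
ΣP(Year 1)Q(Year 1) = 5.21×69 + 6.81×100 + 0.90×323 + 4.16×45 + 4.07×111 = 359.49 + 681 + 290.7 + 187.2 + 451.77 = 1970.16
L = 2230.77 / 1970.16 × 100 = 113.2279
Paasche component (current-period weights):
ΣP(Year 2)Q(Year 2) = 7.30×66 + 7.22×91 + 0.71×391 + 3.45×52 + 5.59×125 = 481.8 + 657.02 + 277.61 + 179.4 + 698.75 = 2294.58
ΣP(Year 1)Q(Year 2) = 5.21×66 + 6.81×91 + 0.90×391 + 4.16×52 + 4.07×125 = 343.86 + 619.71 + 351.9 + 216.32 + 508.75 = 2040.54
P = 2294.58 / 2040.54 × 100 = 112.4496
Fisher = √(L × P) = √(113.2279 × 112.4496) = 112.8381

112.84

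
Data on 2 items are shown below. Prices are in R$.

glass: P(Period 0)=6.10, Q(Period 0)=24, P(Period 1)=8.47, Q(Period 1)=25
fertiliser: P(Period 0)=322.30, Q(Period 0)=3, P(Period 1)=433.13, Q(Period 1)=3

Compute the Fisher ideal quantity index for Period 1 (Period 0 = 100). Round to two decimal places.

100.56

Laspeyres component (base-period weights):
ΣP(Period 0)Q(Period 1) = 6.10×25 + 322.30×3 = 152.5 + 966.9 = 1119.4
ΣP(Period 0)Q(Period 0) = 6.10×24 + 322.30×3 = 146.4 + 966.9 = 1113.3
L = 1119.4 / 1113.3 × 100 = 100.5479
Paasche component (current-period weights):
ΣP(Period 1)Q(Period 1) = 8.47×25 + 433.13×3 = 211.75 + 1299.39 = 1511.14
ΣP(Period 1)Q(Period 0) = 8.47×24 + 433.13×3 = 203.28 + 1299.39 = 1502.67
P = 1511.14 / 1502.67 × 100 = 100.5637
Fisher = √(L × P) = √(100.5479 × 100.5637) = 100.5558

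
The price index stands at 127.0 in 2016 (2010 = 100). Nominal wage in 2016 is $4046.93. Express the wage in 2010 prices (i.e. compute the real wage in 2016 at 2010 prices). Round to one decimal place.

3186.6

Real = Nominal ÷ (Index/100) = 4046.93 ÷ (127.0/100)
     = 4046.93 ÷ 1.270 = 3186.5591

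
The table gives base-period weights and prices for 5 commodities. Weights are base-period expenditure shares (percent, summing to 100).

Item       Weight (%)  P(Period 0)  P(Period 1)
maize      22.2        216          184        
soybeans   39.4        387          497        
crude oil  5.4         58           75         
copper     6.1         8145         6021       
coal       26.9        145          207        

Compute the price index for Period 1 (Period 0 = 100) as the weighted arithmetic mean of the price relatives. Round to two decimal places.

119.40

maize: 22.2 × (184/216) = 22.2 × 0.851852 = 18.9111
soybeans: 39.4 × (497/387) = 39.4 × 1.284238 = 50.5990
crude oil: 5.4 × (75/58) = 5.4 × 1.293103 = 6.9828
copper: 6.1 × (6021/8145) = 6.1 × 0.739227 = 4.5093
coal: 26.9 × (207/145) = 26.9 × 1.427586 = 38.4021
Index = Σ wᵢ·(p₁ᵢ/p₀ᵢ) = 18.9111 + 50.5990 + 6.9828 + 4.5093 + 38.4021 = 119.4042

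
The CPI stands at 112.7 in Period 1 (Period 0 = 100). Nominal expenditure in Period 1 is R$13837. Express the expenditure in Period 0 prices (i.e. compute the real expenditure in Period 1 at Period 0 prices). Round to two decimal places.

12277.73

Real = Nominal ÷ (Index/100) = 13837 ÷ (112.7/100)
     = 13837 ÷ 1.127 = 12277.7285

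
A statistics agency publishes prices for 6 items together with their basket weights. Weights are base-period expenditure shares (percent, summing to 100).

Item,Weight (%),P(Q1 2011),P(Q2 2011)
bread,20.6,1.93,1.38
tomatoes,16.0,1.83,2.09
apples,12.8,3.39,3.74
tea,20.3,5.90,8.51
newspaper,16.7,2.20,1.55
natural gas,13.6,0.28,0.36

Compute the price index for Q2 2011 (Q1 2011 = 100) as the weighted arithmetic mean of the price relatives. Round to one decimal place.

105.7

bread: 20.6 × (1.38/1.93) = 20.6 × 0.715026 = 14.7295
tomatoes: 16.0 × (2.09/1.83) = 16.0 × 1.142077 = 18.2732
apples: 12.8 × (3.74/3.39) = 12.8 × 1.103245 = 14.1215
tea: 20.3 × (8.51/5.90) = 20.3 × 1.442373 = 29.2802
newspaper: 16.7 × (1.55/2.20) = 16.7 × 0.704545 = 11.7659
natural gas: 13.6 × (0.36/0.28) = 13.6 × 1.285714 = 17.4857
Index = Σ wᵢ·(p₁ᵢ/p₀ᵢ) = 14.7295 + 18.2732 + 14.1215 + 29.2802 + 11.7659 + 17.4857 = 105.6561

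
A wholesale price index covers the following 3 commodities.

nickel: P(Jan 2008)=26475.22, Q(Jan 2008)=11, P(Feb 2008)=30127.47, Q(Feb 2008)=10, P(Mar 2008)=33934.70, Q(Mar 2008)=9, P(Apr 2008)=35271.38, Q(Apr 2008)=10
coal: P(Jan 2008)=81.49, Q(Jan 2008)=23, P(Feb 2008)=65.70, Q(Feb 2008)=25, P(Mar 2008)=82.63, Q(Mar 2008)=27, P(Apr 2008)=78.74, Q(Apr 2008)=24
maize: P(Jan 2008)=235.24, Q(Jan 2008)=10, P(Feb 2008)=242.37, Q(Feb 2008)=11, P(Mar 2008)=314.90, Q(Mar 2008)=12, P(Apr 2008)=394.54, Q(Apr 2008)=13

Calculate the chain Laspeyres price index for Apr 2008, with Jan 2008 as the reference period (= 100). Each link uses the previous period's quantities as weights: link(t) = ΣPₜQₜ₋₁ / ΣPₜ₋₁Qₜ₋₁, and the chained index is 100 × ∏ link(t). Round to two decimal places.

133.39

Link Jan 2008→Feb 2008:
ΣP(Feb 2008)Q(Jan 2008) = 30127.47×11 + 65.70×23 + 242.37×10 = 331402.17 + 1511.1 + 2423.7 = 335336.97
ΣP(Jan 2008)Q(Jan 2008) = 26475.22×11 + 81.49×23 + 235.24×10 = 291227.42 + 1874.27 + 2352.4 = 295454.09
link = 335336.97/295454.09 = 1.134988
Link Feb 2008→Mar 2008:
ΣP(Mar 2008)Q(Feb 2008) = 33934.70×10 + 82.63×25 + 314.90×11 = 339347 + 2065.75 + 3463.9 = 344876.65
ΣP(Feb 2008)Q(Feb 2008) = 30127.47×10 + 65.70×25 + 242.37×11 = 301274.7 + 1642.5 + 2666.07 = 305583.27
link = 344876.65/305583.27 = 1.128585
Link Mar 2008→Apr 2008:
ΣP(Apr 2008)Q(Mar 2008) = 35271.38×9 + 78.74×27 + 394.54×12 = 317442.42 + 2125.98 + 4734.48 = 324302.88
ΣP(Mar 2008)Q(Mar 2008) = 33934.70×9 + 82.63×27 + 314.90×12 = 305412.3 + 2231.01 + 3778.8 = 311422.11
link = 324302.88/311422.11 = 1.041361
Chained index = 100 × 1.134988 × 1.128585 × 1.041361 = 133.3911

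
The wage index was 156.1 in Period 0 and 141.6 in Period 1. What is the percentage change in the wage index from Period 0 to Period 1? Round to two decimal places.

Change = (141.6 − 156.1) / 156.1 × 100
       = -14.5 / 156.1 × 100 = -9.2889%

-9.29%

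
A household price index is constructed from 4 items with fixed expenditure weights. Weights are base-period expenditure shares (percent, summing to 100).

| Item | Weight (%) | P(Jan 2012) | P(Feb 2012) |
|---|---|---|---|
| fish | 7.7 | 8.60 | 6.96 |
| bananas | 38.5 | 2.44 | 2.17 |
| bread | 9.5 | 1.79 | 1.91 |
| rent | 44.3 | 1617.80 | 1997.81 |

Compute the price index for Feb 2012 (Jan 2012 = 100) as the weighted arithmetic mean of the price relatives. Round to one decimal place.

fish: 7.7 × (6.96/8.60) = 7.7 × 0.809302 = 6.2316
bananas: 38.5 × (2.17/2.44) = 38.5 × 0.889344 = 34.2398
bread: 9.5 × (1.91/1.79) = 9.5 × 1.067039 = 10.1369
rent: 44.3 × (1997.81/1617.80) = 44.3 × 1.234893 = 54.7058
Index = Σ wᵢ·(p₁ᵢ/p₀ᵢ) = 6.2316 + 34.2398 + 10.1369 + 54.7058 = 105.3140

105.3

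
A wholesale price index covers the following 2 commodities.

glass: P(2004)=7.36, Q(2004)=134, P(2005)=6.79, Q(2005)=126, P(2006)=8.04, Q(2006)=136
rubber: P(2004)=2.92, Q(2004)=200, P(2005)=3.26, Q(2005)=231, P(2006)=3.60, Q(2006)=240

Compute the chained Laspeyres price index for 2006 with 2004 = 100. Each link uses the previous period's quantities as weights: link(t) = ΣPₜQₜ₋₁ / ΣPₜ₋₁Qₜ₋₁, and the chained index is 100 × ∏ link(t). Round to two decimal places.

114.06

Link 2004→2005:
ΣP(2005)Q(2004) = 6.79×134 + 3.26×200 = 909.86 + 652 = 1561.86
ΣP(2004)Q(2004) = 7.36×134 + 2.92×200 = 986.24 + 584 = 1570.24
link = 1561.86/1570.24 = 0.994663
Link 2005→2006:
ΣP(2006)Q(2005) = 8.04×126 + 3.60×231 = 1013.04 + 831.6 = 1844.64
ΣP(2005)Q(2005) = 6.79×126 + 3.26×231 = 855.54 + 753.06 = 1608.6
link = 1844.64/1608.6 = 1.146736
Chained index = 100 × 0.994663 × 1.146736 = 114.0616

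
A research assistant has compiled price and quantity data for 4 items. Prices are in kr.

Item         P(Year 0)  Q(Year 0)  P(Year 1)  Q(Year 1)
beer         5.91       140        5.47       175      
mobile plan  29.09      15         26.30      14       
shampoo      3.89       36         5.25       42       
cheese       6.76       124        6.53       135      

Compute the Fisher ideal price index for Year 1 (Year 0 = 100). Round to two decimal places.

96.36

Laspeyres component (base-period weights):
ΣP(Year 1)Q(Year 0) = 5.47×140 + 26.30×15 + 5.25×36 + 6.53×124 = 765.8 + 394.5 + 189 + 809.72 = 2159.02
ΣP(Year 0)Q(Year 0) = 5.91×140 + 29.09×15 + 3.89×36 + 6.76×124 = 827.4 + 436.35 + 140.04 + 838.24 = 2242.03
L = 2159.02 / 2242.03 × 100 = 96.2976
Paasche component (current-period weights):
ΣP(Year 1)Q(Year 1) = 5.47×175 + 26.30×14 + 5.25×42 + 6.53×135 = 957.25 + 368.2 + 220.5 + 881.55 = 2427.5
ΣP(Year 0)Q(Year 1) = 5.91×175 + 29.09×14 + 3.89×42 + 6.76×135 = 1034.25 + 407.26 + 163.38 + 912.6 = 2517.49
P = 2427.5 / 2517.49 × 100 = 96.4254
Fisher = √(L × P) = √(96.2976 × 96.4254) = 96.3615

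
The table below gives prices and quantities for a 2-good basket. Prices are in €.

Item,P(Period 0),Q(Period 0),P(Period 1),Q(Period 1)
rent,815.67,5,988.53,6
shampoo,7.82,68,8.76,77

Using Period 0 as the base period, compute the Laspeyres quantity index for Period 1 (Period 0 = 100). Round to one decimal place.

119.2

Laspeyres quantity index uses base-period prices as weights.
ΣP(Period 0)·Q(Period 1) = 815.67×6 + 7.82×77 = 4894.02 + 602.14 = 5496.16
ΣP(Period 0)·Q(Period 0) = 815.67×5 + 7.82×68 = 4078.35 + 531.76 = 4610.11
Index = 5496.16 / 4610.11 × 100 = 119.2197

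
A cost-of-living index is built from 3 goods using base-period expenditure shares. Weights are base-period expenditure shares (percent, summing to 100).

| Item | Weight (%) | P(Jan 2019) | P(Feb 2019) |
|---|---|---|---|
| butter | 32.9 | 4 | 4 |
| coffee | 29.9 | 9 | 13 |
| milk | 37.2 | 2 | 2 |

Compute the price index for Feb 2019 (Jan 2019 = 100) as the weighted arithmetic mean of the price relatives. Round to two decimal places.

butter: 32.9 × (4/4) = 32.9 × 1.000000 = 32.9000
coffee: 29.9 × (13/9) = 29.9 × 1.444444 = 43.1889
milk: 37.2 × (2/2) = 37.2 × 1.000000 = 37.2000
Index = Σ wᵢ·(p₁ᵢ/p₀ᵢ) = 32.9000 + 43.1889 + 37.2000 = 113.2889

113.29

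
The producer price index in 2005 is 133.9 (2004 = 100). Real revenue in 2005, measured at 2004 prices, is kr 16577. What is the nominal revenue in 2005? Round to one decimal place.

22196.6

Nominal = Real × (Index/100) = 16577 × (133.9/100)
        = 16577 × 1.339 = 22196.6030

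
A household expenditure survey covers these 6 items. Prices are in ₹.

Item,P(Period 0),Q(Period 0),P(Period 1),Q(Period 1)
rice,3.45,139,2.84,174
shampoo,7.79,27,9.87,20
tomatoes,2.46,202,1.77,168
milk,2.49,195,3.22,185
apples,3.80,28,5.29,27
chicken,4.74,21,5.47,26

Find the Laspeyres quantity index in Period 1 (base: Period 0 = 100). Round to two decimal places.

98.81

Laspeyres quantity index uses base-period prices as weights.
ΣP(Period 0)·Q(Period 1) = 3.45×174 + 7.79×20 + 2.46×168 + 2.49×185 + 3.80×27 + 4.74×26 = 600.3 + 155.8 + 413.28 + 460.65 + 102.6 + 123.24 = 1855.87
ΣP(Period 0)·Q(Period 0) = 3.45×139 + 7.79×27 + 2.46×202 + 2.49×195 + 3.80×28 + 4.74×21 = 479.55 + 210.33 + 496.92 + 485.55 + 106.4 + 99.54 = 1878.29
Index = 1855.87 / 1878.29 × 100 = 98.8064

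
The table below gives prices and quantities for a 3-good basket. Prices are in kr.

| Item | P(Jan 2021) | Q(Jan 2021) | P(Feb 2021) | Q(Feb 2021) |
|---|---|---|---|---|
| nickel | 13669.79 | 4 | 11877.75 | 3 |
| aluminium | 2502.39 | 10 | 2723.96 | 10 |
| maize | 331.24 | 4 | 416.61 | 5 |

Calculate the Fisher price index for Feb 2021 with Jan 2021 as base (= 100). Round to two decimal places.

95.13

Laspeyres component (base-period weights):
ΣP(Feb 2021)Q(Jan 2021) = 11877.75×4 + 2723.96×10 + 416.61×4 = 47511 + 27239.6 + 1666.44 = 76417.04
ΣP(Jan 2021)Q(Jan 2021) = 13669.79×4 + 2502.39×10 + 331.24×4 = 54679.16 + 25023.9 + 1324.96 = 81028.02
L = 76417.04 / 81028.02 × 100 = 94.3094
Paasche component (current-period weights):
ΣP(Feb 2021)Q(Feb 2021) = 11877.75×3 + 2723.96×10 + 416.61×5 = 35633.25 + 27239.6 + 2083.05 = 64955.9
ΣP(Jan 2021)Q(Feb 2021) = 13669.79×3 + 2502.39×10 + 331.24×5 = 41009.37 + 25023.9 + 1656.2 = 67689.47
P = 64955.9 / 67689.47 × 100 = 95.9616
Fisher = √(L × P) = √(94.3094 × 95.9616) = 95.1319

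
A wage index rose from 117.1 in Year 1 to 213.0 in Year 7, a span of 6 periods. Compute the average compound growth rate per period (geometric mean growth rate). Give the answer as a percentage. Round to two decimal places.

10.49%

Growth factor = (213.0/117.1)^(1/6) = (1.818958)^(1/6) = 1.104851
Growth rate = 1.104851 − 1 = 0.104851 = 10.4851%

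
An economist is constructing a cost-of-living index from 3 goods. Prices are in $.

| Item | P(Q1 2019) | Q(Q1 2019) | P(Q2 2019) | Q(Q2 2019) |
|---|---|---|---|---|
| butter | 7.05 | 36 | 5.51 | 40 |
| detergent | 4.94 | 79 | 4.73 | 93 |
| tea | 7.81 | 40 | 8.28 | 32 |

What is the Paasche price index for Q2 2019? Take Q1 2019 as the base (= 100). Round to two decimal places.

93.33

Paasche price index uses current-period quantities as weights.
ΣP(Q2 2019)·Q(Q2 2019) = 5.51×40 + 4.73×93 + 8.28×32 = 220.4 + 439.89 + 264.96 = 925.25
ΣP(Q1 2019)·Q(Q2 2019) = 7.05×40 + 4.94×93 + 7.81×32 = 282 + 459.42 + 249.92 = 991.34
Index = 925.25 / 991.34 × 100 = 93.3333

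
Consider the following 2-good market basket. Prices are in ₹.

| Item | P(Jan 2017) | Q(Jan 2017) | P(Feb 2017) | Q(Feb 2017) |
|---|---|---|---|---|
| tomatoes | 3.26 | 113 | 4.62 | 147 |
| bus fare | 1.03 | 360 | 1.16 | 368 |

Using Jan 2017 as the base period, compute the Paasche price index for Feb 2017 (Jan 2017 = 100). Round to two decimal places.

Paasche price index uses current-period quantities as weights.
ΣP(Feb 2017)·Q(Feb 2017) = 4.62×147 + 1.16×368 = 679.14 + 426.88 = 1106.02
ΣP(Jan 2017)·Q(Feb 2017) = 3.26×147 + 1.03×368 = 479.22 + 379.04 = 858.26
Index = 1106.02 / 858.26 × 100 = 128.8677

128.87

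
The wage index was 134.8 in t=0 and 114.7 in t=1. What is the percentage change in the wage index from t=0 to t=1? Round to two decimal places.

-14.91%

Change = (114.7 − 134.8) / 134.8 × 100
       = -20.1 / 134.8 × 100 = -14.9110%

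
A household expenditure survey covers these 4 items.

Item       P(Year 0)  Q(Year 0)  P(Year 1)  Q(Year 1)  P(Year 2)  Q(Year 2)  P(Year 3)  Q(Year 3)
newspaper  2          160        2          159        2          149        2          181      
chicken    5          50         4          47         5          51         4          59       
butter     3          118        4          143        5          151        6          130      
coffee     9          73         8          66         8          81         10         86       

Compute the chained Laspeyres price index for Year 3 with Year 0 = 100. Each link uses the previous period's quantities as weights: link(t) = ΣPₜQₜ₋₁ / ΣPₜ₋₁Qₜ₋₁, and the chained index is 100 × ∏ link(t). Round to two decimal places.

Link Year 0→Year 1:
ΣP(Year 1)Q(Year 0) = 2×160 + 4×50 + 4×118 + 8×73 = 320 + 200 + 472 + 584 = 1576
ΣP(Year 0)Q(Year 0) = 2×160 + 5×50 + 3×118 + 9×73 = 320 + 250 + 354 + 657 = 1581
link = 1576/1581 = 0.996837
Link Year 1→Year 2:
ΣP(Year 2)Q(Year 1) = 2×159 + 5×47 + 5×143 + 8×66 = 318 + 235 + 715 + 528 = 1796
ΣP(Year 1)Q(Year 1) = 2×159 + 4×47 + 4×143 + 8×66 = 318 + 188 + 572 + 528 = 1606
link = 1796/1606 = 1.118306
Link Year 2→Year 3:
ΣP(Year 3)Q(Year 2) = 2×149 + 4×51 + 6×151 + 10×81 = 298 + 204 + 906 + 810 = 2218
ΣP(Year 2)Q(Year 2) = 2×149 + 5×51 + 5×151 + 8×81 = 298 + 255 + 755 + 648 = 1956
link = 2218/1956 = 1.133947
Chained index = 100 × 0.996837 × 1.118306 × 1.133947 = 126.4090

126.41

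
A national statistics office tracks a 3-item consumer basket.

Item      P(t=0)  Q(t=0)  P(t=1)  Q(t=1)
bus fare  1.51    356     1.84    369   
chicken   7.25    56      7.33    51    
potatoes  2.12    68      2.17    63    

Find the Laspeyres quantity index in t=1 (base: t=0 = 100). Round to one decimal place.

97.5

Laspeyres quantity index uses base-period prices as weights.
ΣP(t=0)·Q(t=1) = 1.51×369 + 7.25×51 + 2.12×63 = 557.19 + 369.75 + 133.56 = 1060.5
ΣP(t=0)·Q(t=0) = 1.51×356 + 7.25×56 + 2.12×68 = 537.56 + 406 + 144.16 = 1087.72
Index = 1060.5 / 1087.72 × 100 = 97.4975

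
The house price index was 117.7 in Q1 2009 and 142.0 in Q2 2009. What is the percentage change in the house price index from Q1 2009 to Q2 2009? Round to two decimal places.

Change = (142.0 − 117.7) / 117.7 × 100
       = 24.3 / 117.7 × 100 = 20.6457%

20.65%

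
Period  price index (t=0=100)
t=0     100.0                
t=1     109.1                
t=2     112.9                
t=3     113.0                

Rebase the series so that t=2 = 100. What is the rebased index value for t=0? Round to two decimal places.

Rebased(t=0) = 100.0 / 112.9 × 100 = 88.5740

88.57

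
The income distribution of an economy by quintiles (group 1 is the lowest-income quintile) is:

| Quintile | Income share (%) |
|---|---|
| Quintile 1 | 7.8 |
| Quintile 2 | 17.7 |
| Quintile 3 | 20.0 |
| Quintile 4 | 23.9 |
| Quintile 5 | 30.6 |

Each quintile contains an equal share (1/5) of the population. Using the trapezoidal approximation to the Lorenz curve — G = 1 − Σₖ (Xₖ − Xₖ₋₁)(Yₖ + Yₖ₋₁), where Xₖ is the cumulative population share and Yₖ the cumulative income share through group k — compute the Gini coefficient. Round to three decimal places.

Cumulative income shares Yₖ: 0.0780, 0.2550, 0.4550, 0.6940, 1.0000
Σ (Xₖ−Xₖ₋₁)(Yₖ+Yₖ₋₁) = (1/5)(0.0780+0.0000) + (1/5)(0.2550+0.0780) + (1/5)(0.4550+0.2550) + (1/5)(0.6940+0.4550) + (1/5)(1.0000+0.6940)
  = 0.0156 + 0.0666 + 0.1420 + 0.2298 + 0.3388 = 0.7928
G = 1 − 0.7928 = 0.2072

0.207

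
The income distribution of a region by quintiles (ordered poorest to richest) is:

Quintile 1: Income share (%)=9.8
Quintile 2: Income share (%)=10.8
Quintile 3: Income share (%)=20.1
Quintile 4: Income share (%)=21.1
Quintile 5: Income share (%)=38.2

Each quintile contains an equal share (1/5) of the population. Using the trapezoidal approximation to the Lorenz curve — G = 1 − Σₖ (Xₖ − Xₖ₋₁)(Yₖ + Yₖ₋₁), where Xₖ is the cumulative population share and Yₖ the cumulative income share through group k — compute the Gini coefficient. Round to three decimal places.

0.268

Cumulative income shares Yₖ: 0.0980, 0.2060, 0.4070, 0.6180, 1.0000
Σ (Xₖ−Xₖ₋₁)(Yₖ+Yₖ₋₁) = (1/5)(0.0980+0.0000) + (1/5)(0.2060+0.0980) + (1/5)(0.4070+0.2060) + (1/5)(0.6180+0.4070) + (1/5)(1.0000+0.6180)
  = 0.0196 + 0.0608 + 0.1226 + 0.2050 + 0.3236 = 0.7316
G = 1 − 0.7316 = 0.2684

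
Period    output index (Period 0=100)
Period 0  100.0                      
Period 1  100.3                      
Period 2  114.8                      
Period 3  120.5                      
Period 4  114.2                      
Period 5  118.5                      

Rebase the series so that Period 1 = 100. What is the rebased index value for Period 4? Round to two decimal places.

Rebased(Period 4) = 114.2 / 100.3 × 100 = 113.8584

113.86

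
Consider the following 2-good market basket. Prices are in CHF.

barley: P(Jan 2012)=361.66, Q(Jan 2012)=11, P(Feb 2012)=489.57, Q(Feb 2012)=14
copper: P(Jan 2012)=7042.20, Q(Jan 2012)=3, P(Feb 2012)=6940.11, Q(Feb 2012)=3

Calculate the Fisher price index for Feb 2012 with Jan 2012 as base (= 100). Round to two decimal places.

Laspeyres component (base-period weights):
ΣP(Feb 2012)Q(Jan 2012) = 489.57×11 + 6940.11×3 = 5385.27 + 20820.33 = 26205.6
ΣP(Jan 2012)Q(Jan 2012) = 361.66×11 + 7042.20×3 = 3978.26 + 21126.6 = 25104.86
L = 26205.6 / 25104.86 × 100 = 104.3846
Paasche component (current-period weights):
ΣP(Feb 2012)Q(Feb 2012) = 489.57×14 + 6940.11×3 = 6853.98 + 20820.33 = 27674.31
ΣP(Jan 2012)Q(Feb 2012) = 361.66×14 + 7042.20×3 = 5063.24 + 21126.6 = 26189.84
P = 27674.31 / 26189.84 × 100 = 105.6681
Fisher = √(L × P) = √(104.3846 × 105.6681) = 105.0244

105.02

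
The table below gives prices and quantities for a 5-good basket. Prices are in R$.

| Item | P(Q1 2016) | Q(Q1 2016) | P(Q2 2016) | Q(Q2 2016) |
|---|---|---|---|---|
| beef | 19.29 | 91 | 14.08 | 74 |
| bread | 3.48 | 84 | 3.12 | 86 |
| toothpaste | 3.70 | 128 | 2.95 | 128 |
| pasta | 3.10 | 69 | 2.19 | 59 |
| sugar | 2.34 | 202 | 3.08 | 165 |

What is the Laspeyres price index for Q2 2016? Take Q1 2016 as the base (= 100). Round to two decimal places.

83.99

Laspeyres price index uses base-period quantities as weights.
ΣP(Q2 2016)·Q(Q1 2016) = 14.08×91 + 3.12×84 + 2.95×128 + 2.19×69 + 3.08×202 = 1281.28 + 262.08 + 377.6 + 151.11 + 622.16 = 2694.23
ΣP(Q1 2016)·Q(Q1 2016) = 19.29×91 + 3.48×84 + 3.70×128 + 3.10×69 + 2.34×202 = 1755.39 + 292.32 + 473.6 + 213.9 + 472.68 = 3207.89
Index = 2694.23 / 3207.89 × 100 = 83.9876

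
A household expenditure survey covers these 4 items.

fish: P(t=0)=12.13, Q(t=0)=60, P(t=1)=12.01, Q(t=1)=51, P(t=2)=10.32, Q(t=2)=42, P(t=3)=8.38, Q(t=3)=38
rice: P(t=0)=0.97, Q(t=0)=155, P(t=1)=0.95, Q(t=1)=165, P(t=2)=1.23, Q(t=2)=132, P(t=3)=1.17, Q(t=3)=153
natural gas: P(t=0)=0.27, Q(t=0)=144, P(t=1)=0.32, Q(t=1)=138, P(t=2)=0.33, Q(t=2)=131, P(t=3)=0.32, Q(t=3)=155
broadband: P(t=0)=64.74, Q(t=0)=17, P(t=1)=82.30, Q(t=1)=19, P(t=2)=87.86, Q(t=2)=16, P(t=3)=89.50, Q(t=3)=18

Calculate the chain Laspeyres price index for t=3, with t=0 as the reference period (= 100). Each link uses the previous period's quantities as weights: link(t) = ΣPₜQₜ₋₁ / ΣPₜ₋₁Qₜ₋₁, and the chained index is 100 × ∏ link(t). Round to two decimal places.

Link t=0→t=1:
ΣP(t=1)Q(t=0) = 12.01×60 + 0.95×155 + 0.32×144 + 82.30×17 = 720.6 + 147.25 + 46.08 + 1399.1 = 2313.03
ΣP(t=0)Q(t=0) = 12.13×60 + 0.97×155 + 0.27×144 + 64.74×17 = 727.8 + 150.35 + 38.88 + 1100.58 = 2017.61
link = 2313.03/2017.61 = 1.146421
Link t=1→t=2:
ΣP(t=2)Q(t=1) = 10.32×51 + 1.23×165 + 0.33×138 + 87.86×19 = 526.32 + 202.95 + 45.54 + 1669.34 = 2444.15
ΣP(t=1)Q(t=1) = 12.01×51 + 0.95×165 + 0.32×138 + 82.30×19 = 612.51 + 156.75 + 44.16 + 1563.7 = 2377.12
link = 2444.15/2377.12 = 1.028198
Link t=2→t=3:
ΣP(t=3)Q(t=2) = 8.38×42 + 1.17×132 + 0.32×131 + 89.50×16 = 351.96 + 154.44 + 41.92 + 1432 = 1980.32
ΣP(t=2)Q(t=2) = 10.32×42 + 1.23×132 + 0.33×131 + 87.86×16 = 433.44 + 162.36 + 43.23 + 1405.76 = 2044.79
link = 1980.32/2044.79 = 0.968471
Chained index = 100 × 1.146421 × 1.028198 × 0.968471 = 114.1583

114.16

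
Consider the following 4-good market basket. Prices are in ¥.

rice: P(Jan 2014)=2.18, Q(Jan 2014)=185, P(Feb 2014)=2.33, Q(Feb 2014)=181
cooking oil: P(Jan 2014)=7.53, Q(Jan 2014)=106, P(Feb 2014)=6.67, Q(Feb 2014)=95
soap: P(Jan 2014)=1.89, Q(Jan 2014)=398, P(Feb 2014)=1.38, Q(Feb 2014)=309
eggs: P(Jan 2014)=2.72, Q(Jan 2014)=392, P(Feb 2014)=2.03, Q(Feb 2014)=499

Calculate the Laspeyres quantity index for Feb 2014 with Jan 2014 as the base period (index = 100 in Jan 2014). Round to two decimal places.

Laspeyres quantity index uses base-period prices as weights.
ΣP(Jan 2014)·Q(Feb 2014) = 2.18×181 + 7.53×95 + 1.89×309 + 2.72×499 = 394.58 + 715.35 + 584.01 + 1357.28 = 3051.22
ΣP(Jan 2014)·Q(Jan 2014) = 2.18×185 + 7.53×106 + 1.89×398 + 2.72×392 = 403.3 + 798.18 + 752.22 + 1066.24 = 3019.94
Index = 3051.22 / 3019.94 × 100 = 101.0358

101.04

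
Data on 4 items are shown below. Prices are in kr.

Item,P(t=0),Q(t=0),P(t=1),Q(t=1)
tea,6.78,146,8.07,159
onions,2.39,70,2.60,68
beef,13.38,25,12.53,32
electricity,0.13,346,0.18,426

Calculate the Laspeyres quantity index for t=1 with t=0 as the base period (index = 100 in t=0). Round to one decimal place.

112.2

Laspeyres quantity index uses base-period prices as weights.
ΣP(t=0)·Q(t=1) = 6.78×159 + 2.39×68 + 13.38×32 + 0.13×426 = 1078.02 + 162.52 + 428.16 + 55.38 = 1724.08
ΣP(t=0)·Q(t=0) = 6.78×146 + 2.39×70 + 13.38×25 + 0.13×346 = 989.88 + 167.3 + 334.5 + 44.98 = 1536.66
Index = 1724.08 / 1536.66 × 100 = 112.1966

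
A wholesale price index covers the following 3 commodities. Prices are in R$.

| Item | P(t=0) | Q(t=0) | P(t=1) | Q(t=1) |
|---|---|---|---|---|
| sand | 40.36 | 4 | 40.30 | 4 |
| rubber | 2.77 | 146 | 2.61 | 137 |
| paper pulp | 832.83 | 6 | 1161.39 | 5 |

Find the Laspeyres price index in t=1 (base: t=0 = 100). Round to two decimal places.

135.01

Laspeyres price index uses base-period quantities as weights.
ΣP(t=1)·Q(t=0) = 40.30×4 + 2.61×146 + 1161.39×6 = 161.2 + 381.06 + 6968.34 = 7510.6
ΣP(t=0)·Q(t=0) = 40.36×4 + 2.77×146 + 832.83×6 = 161.44 + 404.42 + 4996.98 = 5562.84
Index = 7510.6 / 5562.84 × 100 = 135.0138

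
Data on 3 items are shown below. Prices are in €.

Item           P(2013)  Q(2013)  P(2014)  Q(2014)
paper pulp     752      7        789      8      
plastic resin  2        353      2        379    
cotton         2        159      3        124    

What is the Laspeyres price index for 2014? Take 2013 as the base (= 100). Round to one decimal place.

106.6

Laspeyres price index uses base-period quantities as weights.
ΣP(2014)·Q(2013) = 789×7 + 2×353 + 3×159 = 5523 + 706 + 477 = 6706
ΣP(2013)·Q(2013) = 752×7 + 2×353 + 2×159 = 5264 + 706 + 318 = 6288
Index = 6706 / 6288 × 100 = 106.6476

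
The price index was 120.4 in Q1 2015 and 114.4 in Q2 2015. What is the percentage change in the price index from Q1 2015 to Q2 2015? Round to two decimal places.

-4.98%

Change = (114.4 − 120.4) / 120.4 × 100
       = -6.0 / 120.4 × 100 = -4.9834%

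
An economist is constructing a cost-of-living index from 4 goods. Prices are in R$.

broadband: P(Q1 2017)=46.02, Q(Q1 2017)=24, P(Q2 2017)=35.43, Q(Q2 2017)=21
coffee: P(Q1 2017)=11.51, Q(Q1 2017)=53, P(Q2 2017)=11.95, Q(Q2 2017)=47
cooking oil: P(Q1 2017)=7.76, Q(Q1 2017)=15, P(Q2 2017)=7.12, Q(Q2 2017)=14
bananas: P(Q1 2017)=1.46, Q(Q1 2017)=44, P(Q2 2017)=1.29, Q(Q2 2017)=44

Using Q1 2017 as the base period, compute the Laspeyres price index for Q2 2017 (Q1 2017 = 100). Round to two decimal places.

86.92

Laspeyres price index uses base-period quantities as weights.
ΣP(Q2 2017)·Q(Q1 2017) = 35.43×24 + 11.95×53 + 7.12×15 + 1.29×44 = 850.32 + 633.35 + 106.8 + 56.76 = 1647.23
ΣP(Q1 2017)·Q(Q1 2017) = 46.02×24 + 11.51×53 + 7.76×15 + 1.46×44 = 1104.48 + 610.03 + 116.4 + 64.24 = 1895.15
Index = 1647.23 / 1895.15 × 100 = 86.9182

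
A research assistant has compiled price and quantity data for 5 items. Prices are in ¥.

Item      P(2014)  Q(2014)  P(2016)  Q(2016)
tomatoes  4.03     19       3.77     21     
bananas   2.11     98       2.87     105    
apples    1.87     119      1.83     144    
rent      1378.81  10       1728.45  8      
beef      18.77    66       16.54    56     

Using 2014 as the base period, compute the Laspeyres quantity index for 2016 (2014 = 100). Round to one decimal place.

Laspeyres quantity index uses base-period prices as weights.
ΣP(2014)·Q(2016) = 4.03×21 + 2.11×105 + 1.87×144 + 1378.81×8 + 18.77×56 = 84.63 + 221.55 + 269.28 + 11030.48 + 1051.12 = 12657.06
ΣP(2014)·Q(2014) = 4.03×19 + 2.11×98 + 1.87×119 + 1378.81×10 + 18.77×66 = 76.57 + 206.78 + 222.53 + 13788.1 + 1238.82 = 15532.8
Index = 12657.06 / 15532.8 × 100 = 81.4860

81.5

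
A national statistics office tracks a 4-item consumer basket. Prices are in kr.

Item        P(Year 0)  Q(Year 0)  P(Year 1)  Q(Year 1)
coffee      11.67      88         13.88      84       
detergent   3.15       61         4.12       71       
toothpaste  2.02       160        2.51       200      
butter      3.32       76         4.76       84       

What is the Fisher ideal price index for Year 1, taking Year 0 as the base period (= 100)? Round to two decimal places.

Laspeyres component (base-period weights):
ΣP(Year 1)Q(Year 0) = 13.88×88 + 4.12×61 + 2.51×160 + 4.76×76 = 1221.44 + 251.32 + 401.6 + 361.76 = 2236.12
ΣP(Year 0)Q(Year 0) = 11.67×88 + 3.15×61 + 2.02×160 + 3.32×76 = 1026.96 + 192.15 + 323.2 + 252.32 = 1794.63
L = 2236.12 / 1794.63 × 100 = 124.6006
Paasche component (current-period weights):
ΣP(Year 1)Q(Year 1) = 13.88×84 + 4.12×71 + 2.51×200 + 4.76×84 = 1165.92 + 292.52 + 502 + 399.84 = 2360.28
ΣP(Year 0)Q(Year 1) = 11.67×84 + 3.15×71 + 2.02×200 + 3.32×84 = 980.28 + 223.65 + 404 + 278.88 = 1886.81
P = 2360.28 / 1886.81 × 100 = 125.0937
Fisher = √(L × P) = √(124.6006 × 125.0937) = 124.8469

124.85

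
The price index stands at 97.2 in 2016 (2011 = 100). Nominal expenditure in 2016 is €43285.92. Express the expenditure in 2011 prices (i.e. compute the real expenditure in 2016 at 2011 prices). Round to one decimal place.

44532.8

Real = Nominal ÷ (Index/100) = 43285.92 ÷ (97.2/100)
     = 43285.92 ÷ 0.972 = 44532.8395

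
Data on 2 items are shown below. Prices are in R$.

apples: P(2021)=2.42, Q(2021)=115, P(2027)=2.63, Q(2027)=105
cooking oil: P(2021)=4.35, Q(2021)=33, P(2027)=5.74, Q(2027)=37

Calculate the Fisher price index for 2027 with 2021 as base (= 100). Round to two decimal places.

Laspeyres component (base-period weights):
ΣP(2027)Q(2021) = 2.63×115 + 5.74×33 = 302.45 + 189.42 = 491.87
ΣP(2021)Q(2021) = 2.42×115 + 4.35×33 = 278.3 + 143.55 = 421.85
L = 491.87 / 421.85 × 100 = 116.5983
Paasche component (current-period weights):
ΣP(2027)Q(2027) = 2.63×105 + 5.74×37 = 276.15 + 212.38 = 488.53
ΣP(2021)Q(2027) = 2.42×105 + 4.35×37 = 254.1 + 160.95 = 415.05
P = 488.53 / 415.05 × 100 = 117.7039
Fisher = √(L × P) = √(116.5983 × 117.7039) = 117.1498

117.15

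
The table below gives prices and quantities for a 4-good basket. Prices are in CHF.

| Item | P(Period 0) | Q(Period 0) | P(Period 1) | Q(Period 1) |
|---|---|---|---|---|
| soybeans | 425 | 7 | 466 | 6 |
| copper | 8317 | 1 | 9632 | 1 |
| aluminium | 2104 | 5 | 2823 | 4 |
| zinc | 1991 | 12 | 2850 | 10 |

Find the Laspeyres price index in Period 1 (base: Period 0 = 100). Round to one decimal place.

133.9

Laspeyres price index uses base-period quantities as weights.
ΣP(Period 1)·Q(Period 0) = 466×7 + 9632×1 + 2823×5 + 2850×12 = 3262 + 9632 + 14115 + 34200 = 61209
ΣP(Period 0)·Q(Period 0) = 425×7 + 8317×1 + 2104×5 + 1991×12 = 2975 + 8317 + 10520 + 23892 = 45704
Index = 61209 / 45704 × 100 = 133.9248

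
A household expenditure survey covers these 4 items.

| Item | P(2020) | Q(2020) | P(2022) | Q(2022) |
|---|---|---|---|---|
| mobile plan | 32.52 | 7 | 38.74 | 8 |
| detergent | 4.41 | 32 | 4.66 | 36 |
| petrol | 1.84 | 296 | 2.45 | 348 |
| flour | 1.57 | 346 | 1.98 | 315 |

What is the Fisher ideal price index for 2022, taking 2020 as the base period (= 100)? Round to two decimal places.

Laspeyres component (base-period weights):
ΣP(2022)Q(2020) = 38.74×7 + 4.66×32 + 2.45×296 + 1.98×346 = 271.18 + 149.12 + 725.2 + 685.08 = 1830.58
ΣP(2020)Q(2020) = 32.52×7 + 4.41×32 + 1.84×296 + 1.57×346 = 227.64 + 141.12 + 544.64 + 543.22 = 1456.62
L = 1830.58 / 1456.62 × 100 = 125.6731
Paasche component (current-period weights):
ΣP(2022)Q(2022) = 38.74×8 + 4.66×36 + 2.45×348 + 1.98×315 = 309.92 + 167.76 + 852.6 + 623.7 = 1953.98
ΣP(2020)Q(2022) = 32.52×8 + 4.41×36 + 1.84×348 + 1.57×315 = 260.16 + 158.76 + 640.32 + 494.55 = 1553.79
P = 1953.98 / 1553.79 × 100 = 125.7557
Fisher = √(L × P) = √(125.6731 × 125.7557) = 125.7144

125.71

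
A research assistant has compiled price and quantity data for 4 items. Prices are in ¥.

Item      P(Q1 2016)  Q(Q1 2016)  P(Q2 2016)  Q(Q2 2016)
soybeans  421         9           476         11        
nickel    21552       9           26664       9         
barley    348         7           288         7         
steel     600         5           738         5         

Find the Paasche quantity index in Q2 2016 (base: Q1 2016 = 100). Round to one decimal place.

Paasche quantity index uses current-period prices as weights.
ΣP(Q2 2016)·Q(Q2 2016) = 476×11 + 26664×9 + 288×7 + 738×5 = 5236 + 239976 + 2016 + 3690 = 250918
ΣP(Q2 2016)·Q(Q1 2016) = 476×9 + 26664×9 + 288×7 + 738×5 = 4284 + 239976 + 2016 + 3690 = 249966
Index = 250918 / 249966 × 100 = 100.3809

100.4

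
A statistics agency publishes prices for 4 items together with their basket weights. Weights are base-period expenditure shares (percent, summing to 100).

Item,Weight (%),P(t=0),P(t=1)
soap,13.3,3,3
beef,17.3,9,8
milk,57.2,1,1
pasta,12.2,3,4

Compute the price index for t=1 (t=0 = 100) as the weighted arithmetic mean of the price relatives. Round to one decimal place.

102.1

soap: 13.3 × (3/3) = 13.3 × 1.000000 = 13.3000
beef: 17.3 × (8/9) = 17.3 × 0.888889 = 15.3778
milk: 57.2 × (1/1) = 57.2 × 1.000000 = 57.2000
pasta: 12.2 × (4/3) = 12.2 × 1.333333 = 16.2667
Index = Σ wᵢ·(p₁ᵢ/p₀ᵢ) = 13.3000 + 15.3778 + 57.2000 + 16.2667 = 102.1444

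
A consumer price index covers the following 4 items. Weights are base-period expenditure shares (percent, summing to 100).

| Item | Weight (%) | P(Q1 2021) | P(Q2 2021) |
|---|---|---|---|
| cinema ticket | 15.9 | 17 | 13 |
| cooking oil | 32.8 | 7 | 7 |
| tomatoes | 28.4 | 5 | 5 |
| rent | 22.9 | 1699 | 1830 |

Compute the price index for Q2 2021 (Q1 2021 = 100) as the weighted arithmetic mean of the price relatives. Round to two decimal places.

98.02

cinema ticket: 15.9 × (13/17) = 15.9 × 0.764706 = 12.1588
cooking oil: 32.8 × (7/7) = 32.8 × 1.000000 = 32.8000
tomatoes: 28.4 × (5/5) = 28.4 × 1.000000 = 28.4000
rent: 22.9 × (1830/1699) = 22.9 × 1.077104 = 24.6657
Index = Σ wᵢ·(p₁ᵢ/p₀ᵢ) = 12.1588 + 32.8000 + 28.4000 + 24.6657 = 98.0245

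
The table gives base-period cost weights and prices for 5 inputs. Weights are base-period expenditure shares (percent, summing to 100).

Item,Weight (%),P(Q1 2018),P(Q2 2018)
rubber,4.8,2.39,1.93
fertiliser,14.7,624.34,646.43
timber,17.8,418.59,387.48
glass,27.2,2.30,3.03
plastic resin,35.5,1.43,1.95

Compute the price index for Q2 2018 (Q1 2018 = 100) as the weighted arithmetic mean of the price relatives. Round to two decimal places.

119.82

rubber: 4.8 × (1.93/2.39) = 4.8 × 0.807531 = 3.8762
fertiliser: 14.7 × (646.43/624.34) = 14.7 × 1.035381 = 15.2201
timber: 17.8 × (387.48/418.59) = 17.8 × 0.925679 = 16.4771
glass: 27.2 × (3.03/2.30) = 27.2 × 1.317391 = 35.8330
plastic resin: 35.5 × (1.95/1.43) = 35.5 × 1.363636 = 48.4091
Index = Σ wᵢ·(p₁ᵢ/p₀ᵢ) = 3.8762 + 15.2201 + 16.4771 + 35.8330 + 48.4091 = 119.8155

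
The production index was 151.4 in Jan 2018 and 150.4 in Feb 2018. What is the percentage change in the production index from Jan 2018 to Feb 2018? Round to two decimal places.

-0.66%

Change = (150.4 − 151.4) / 151.4 × 100
       = -1.0 / 151.4 × 100 = -0.6605%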